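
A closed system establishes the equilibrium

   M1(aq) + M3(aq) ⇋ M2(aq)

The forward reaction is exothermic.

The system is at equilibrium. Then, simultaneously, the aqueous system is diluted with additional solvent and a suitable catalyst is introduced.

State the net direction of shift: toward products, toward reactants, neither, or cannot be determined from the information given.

Dilution lowers every aqueous concentration by the same factor. Δn_aq = 1 − 2 = -1, so the system shifts toward the side with more dissolved moles — to the left.
A catalyst speeds both forward and reverse rates equally; it changes neither Q nor K — no shift from this change.
Only the nonzero effect(s) matter; the net shift is to the left.

left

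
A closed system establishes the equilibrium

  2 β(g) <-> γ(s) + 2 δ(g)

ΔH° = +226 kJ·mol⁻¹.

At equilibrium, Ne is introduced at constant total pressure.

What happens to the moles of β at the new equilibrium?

Adding inert gas at constant total pressure expands the volume, scaling every reacting partial pressure by the same factor. Δn_gas = 2 − 2 = 0, so Q is unchanged — no shift.
No net shift occurs, so the amount of β is unchanged.

unchanged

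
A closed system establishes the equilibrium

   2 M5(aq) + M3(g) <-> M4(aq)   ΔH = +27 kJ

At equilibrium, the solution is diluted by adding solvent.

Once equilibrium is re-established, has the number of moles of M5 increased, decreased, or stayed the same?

Dilution lowers every aqueous concentration by the same factor. Δn_aq = 1 − 2 = -1, so the system shifts toward the side with more dissolved moles — to the left.
The net shift is to the left. M5 is a reactant, so its amount increases.

increases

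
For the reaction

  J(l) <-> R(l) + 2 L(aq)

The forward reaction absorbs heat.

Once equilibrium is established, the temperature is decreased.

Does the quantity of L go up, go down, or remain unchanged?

decreases

The forward reaction is endothermic. Lowering T favours the exothermic direction — shift to the left.
The net shift is to the left. L is a product, so its amount decreases.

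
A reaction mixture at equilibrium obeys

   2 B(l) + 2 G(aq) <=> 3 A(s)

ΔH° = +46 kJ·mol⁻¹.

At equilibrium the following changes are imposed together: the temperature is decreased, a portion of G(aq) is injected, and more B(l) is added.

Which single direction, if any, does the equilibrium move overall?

cannot be determined

The forward reaction is endothermic. Lowering T favours the exothermic direction — shift to the left.
Adding G (aq), a reactant, drives the reaction to the right.
B is a pure liquid; its activity is 1 regardless of amount, so Q is unaffected — no shift from this change.
The individual effects push in opposite directions; without quantitative information the net direction cannot be determined.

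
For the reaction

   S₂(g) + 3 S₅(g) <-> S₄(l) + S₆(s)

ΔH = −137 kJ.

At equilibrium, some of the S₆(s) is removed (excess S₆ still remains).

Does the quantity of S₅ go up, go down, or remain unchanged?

unchanged

S₆ is a pure solid; its activity is 1 regardless of amount, so Q is unaffected — no shift from this change.
No net shift occurs, so the amount of S₅ is unchanged.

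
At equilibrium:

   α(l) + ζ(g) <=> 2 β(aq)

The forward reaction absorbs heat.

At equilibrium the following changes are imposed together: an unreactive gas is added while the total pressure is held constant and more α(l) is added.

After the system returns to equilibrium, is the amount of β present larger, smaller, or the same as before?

decreases

Adding inert gas at constant total pressure expands the volume and lowers every reacting partial pressure. With Δn_gas = 0 − 1 = -1, Q moves away from K toward the side with fewer gas moles, so the system shifts toward the side with more gas moles — to the left.
α is a pure liquid; its activity is 1 regardless of amount, so Q is unaffected — no shift from this change.
The net shift is to the left. β is a product, so its amount decreases.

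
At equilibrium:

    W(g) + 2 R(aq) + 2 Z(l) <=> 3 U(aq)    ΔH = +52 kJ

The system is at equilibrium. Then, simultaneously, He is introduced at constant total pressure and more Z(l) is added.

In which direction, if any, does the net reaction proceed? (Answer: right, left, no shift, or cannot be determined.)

Adding inert gas at constant total pressure expands the volume and lowers every reacting partial pressure. With Δn_gas = 0 − 1 = -1, Q moves away from K toward the side with fewer gas moles, so the system shifts toward the side with more gas moles — to the left.
Z is a pure liquid; its activity is 1 regardless of amount, so Q is unaffected — no shift from this change.
Only the nonzero effect(s) matter; the net shift is to the left.

left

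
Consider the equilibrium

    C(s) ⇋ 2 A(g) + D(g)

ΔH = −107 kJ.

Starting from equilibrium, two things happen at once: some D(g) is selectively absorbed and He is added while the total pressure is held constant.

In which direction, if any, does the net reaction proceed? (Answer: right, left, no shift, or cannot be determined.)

right

Removing D (g), a product, drives the reaction to the right.
Adding inert gas at constant total pressure expands the volume and lowers every reacting partial pressure. With Δn_gas = 3 − 0 = +3, Q moves away from K toward the side with fewer gas moles, so the system shifts toward the side with more gas moles — to the right.
All effects act in the same direction — net shift to the right.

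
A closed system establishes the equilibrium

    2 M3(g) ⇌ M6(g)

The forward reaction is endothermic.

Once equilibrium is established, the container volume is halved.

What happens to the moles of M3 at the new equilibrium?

Gas moles: reactants 2, products 1 (Δn_gas = -1). Compression shifts the system toward the side with fewer moles of gas — to the right.
The net shift is to the right. M3 is a reactant, so its amount decreases.

decreases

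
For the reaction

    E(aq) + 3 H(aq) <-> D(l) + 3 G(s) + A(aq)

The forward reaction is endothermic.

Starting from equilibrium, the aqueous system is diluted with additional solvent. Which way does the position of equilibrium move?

Dilution lowers every aqueous concentration by the same factor. Δn_aq = 1 − 4 = -3, so the system shifts toward the side with more dissolved moles — to the left.

left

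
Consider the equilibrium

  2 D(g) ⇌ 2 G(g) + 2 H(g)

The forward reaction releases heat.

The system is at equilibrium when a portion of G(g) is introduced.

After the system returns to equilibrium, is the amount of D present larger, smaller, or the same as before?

increases

Adding G (g), a product, drives the reaction to the left.
The net shift is to the left. D is a reactant, so its amount increases.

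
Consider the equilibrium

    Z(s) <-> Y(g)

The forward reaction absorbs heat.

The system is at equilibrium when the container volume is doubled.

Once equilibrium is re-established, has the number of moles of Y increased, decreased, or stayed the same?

Gas moles: reactants 0, products 1 (Δn_gas = +1). Expansion shifts the system toward the side with more moles of gas — to the right.
The net shift is to the right. Y is a product, so its amount increases.

increases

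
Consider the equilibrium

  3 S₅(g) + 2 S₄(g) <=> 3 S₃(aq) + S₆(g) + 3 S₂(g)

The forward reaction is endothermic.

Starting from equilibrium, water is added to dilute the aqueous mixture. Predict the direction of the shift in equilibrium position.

Dilution lowers every aqueous concentration by the same factor. Δn_aq = 3 − 0 = +3, so the system shifts toward the side with more dissolved moles — to the right.

right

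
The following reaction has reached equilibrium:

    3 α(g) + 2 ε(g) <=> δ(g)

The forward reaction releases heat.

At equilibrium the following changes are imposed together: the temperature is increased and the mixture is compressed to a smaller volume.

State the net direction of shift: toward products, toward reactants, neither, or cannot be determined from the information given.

cannot be determined

The forward reaction is exothermic. Raising T favours the endothermic direction — shift to the left.
Gas moles: reactants 5, products 1 (Δn_gas = -4). Compression shifts the system toward the side with fewer moles of gas — to the right.
The individual effects push in opposite directions; without quantitative information the net direction cannot be determined.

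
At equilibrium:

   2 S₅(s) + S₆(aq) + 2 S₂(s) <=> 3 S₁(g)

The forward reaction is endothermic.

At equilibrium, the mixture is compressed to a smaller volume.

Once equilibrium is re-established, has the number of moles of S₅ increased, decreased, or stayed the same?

Gas moles: reactants 0, products 3 (Δn_gas = +3). Compression shifts the system toward the side with fewer moles of gas — to the left.
The net shift is to the left. S₅ is a reactant, so its amount increases.

increases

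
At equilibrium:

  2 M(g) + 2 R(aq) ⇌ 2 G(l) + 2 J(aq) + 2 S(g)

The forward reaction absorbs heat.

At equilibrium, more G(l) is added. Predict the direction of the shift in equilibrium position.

no shift

G is a pure liquid; its activity is 1 regardless of amount, so Q is unaffected — no shift from this change.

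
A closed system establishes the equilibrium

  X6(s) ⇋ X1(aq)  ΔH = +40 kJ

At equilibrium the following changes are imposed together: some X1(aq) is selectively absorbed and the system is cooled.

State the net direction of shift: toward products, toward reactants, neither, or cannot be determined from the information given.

Removing X1 (aq), a product, drives the reaction to the right.
The forward reaction is endothermic. Lowering T favours the exothermic direction — shift to the left.
The individual effects push in opposite directions; without quantitative information the net direction cannot be determined.

cannot be determined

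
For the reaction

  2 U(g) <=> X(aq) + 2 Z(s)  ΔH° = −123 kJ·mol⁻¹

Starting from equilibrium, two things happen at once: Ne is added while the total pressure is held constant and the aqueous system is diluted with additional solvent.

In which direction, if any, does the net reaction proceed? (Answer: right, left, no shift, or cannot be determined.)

Adding inert gas at constant total pressure expands the volume and lowers every reacting partial pressure. With Δn_gas = 0 − 2 = -2, Q moves away from K toward the side with fewer gas moles, so the system shifts toward the side with more gas moles — to the left.
Dilution lowers every aqueous concentration by the same factor. Δn_aq = 1 − 0 = +1, so the system shifts toward the side with more dissolved moles — to the right.
The individual effects push in opposite directions; without quantitative information the net direction cannot be determined.

cannot be determined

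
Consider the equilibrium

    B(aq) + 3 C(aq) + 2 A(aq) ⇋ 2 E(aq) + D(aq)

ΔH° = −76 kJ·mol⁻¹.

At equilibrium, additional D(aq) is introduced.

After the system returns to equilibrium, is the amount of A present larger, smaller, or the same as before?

Adding D (aq), a product, drives the reaction to the left.
The net shift is to the left. A is a reactant, so its amount increases.

increases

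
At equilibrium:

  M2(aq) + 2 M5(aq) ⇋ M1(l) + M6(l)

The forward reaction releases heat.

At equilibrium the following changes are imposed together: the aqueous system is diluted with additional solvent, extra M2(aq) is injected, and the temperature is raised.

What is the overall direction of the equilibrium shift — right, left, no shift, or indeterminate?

Dilution lowers every aqueous concentration by the same factor. Δn_aq = 0 − 3 = -3, so the system shifts toward the side with more dissolved moles — to the left.
Adding M2 (aq), a reactant, drives the reaction to the right.
The forward reaction is exothermic. Raising T favours the endothermic direction — shift to the left.
The individual effects push in opposite directions; without quantitative information the net direction cannot be determined.

cannot be determined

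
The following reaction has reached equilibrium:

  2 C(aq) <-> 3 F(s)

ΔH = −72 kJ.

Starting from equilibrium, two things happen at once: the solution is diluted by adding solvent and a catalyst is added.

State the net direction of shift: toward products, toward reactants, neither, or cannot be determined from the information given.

Dilution lowers every aqueous concentration by the same factor. Δn_aq = 0 − 2 = -2, so the system shifts toward the side with more dissolved moles — to the left.
A catalyst speeds both forward and reverse rates equally; it changes neither Q nor K — no shift from this change.
Only the nonzero effect(s) matter; the net shift is to the left.

left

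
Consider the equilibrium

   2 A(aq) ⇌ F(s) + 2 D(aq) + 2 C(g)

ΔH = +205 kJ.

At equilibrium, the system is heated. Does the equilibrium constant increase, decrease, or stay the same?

K depends on temperature via the van 't Hoff relation. The forward reaction is endothermic, so raising T increases K.

increases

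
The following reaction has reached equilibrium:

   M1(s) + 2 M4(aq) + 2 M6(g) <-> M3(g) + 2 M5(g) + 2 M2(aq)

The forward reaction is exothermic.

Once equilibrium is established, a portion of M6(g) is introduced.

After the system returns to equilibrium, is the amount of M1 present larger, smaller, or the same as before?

decreases

Adding M6 (g), a reactant, drives the reaction to the right.
The net shift is to the right. M1 is a reactant, so its amount decreases.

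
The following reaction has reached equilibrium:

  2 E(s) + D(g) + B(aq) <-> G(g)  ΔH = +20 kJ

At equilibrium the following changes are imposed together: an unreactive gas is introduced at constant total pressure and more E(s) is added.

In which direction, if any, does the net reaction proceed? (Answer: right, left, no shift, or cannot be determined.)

no shift

Adding inert gas at constant total pressure expands the volume, scaling every reacting partial pressure by the same factor. Δn_gas = 1 − 1 = 0, so Q is unchanged — no shift.
E is a pure solid; its activity is 1 regardless of amount, so Q is unaffected — no shift from this change.
None of the changes alters Q relative to K, so there is no net shift.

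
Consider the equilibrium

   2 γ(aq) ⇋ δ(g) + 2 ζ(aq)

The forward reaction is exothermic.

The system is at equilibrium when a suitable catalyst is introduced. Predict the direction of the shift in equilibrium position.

no shift

A catalyst speeds both forward and reverse rates equally; it changes neither Q nor K — no shift from this change.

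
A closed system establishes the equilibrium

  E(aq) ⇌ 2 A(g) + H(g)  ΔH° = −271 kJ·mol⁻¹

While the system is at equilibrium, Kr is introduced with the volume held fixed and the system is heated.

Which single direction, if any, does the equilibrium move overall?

At constant volume, adding an inert gas leaves every reacting species' partial pressure unchanged, so Q is unchanged — no shift from this change.
The forward reaction is exothermic. Raising T favours the endothermic direction — shift to the left.
Only the nonzero effect(s) matter; the net shift is to the left.

left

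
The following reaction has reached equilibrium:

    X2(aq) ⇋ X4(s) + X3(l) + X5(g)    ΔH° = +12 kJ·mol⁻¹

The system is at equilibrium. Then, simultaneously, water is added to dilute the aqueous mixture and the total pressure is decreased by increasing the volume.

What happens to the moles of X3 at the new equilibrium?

Dilution lowers every aqueous concentration by the same factor. Δn_aq = 0 − 1 = -1, so the system shifts toward the side with more dissolved moles — to the left.
Gas moles: reactants 0, products 1 (Δn_gas = +1). Expansion shifts the system toward the side with more moles of gas — to the right.
The two effects oppose each other, so the net shift — and hence the change in X3 — cannot be determined from the given information.

cannot be determined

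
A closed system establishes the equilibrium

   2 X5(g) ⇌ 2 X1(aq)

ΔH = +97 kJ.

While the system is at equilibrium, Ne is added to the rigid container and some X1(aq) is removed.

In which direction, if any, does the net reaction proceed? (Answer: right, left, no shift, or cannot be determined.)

right

At constant volume, adding an inert gas leaves every reacting species' partial pressure unchanged, so Q is unchanged — no shift from this change.
Removing X1 (aq), a product, drives the reaction to the right.
Only the nonzero effect(s) matter; the net shift is to the right.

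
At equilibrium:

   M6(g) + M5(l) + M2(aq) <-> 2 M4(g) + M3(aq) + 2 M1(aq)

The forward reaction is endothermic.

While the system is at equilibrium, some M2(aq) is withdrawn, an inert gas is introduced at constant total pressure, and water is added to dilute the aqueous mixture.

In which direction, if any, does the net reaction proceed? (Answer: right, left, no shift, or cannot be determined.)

Removing M2 (aq), a reactant, drives the reaction to the left.
Adding inert gas at constant total pressure expands the volume and lowers every reacting partial pressure. With Δn_gas = 2 − 1 = +1, Q moves away from K toward the side with fewer gas moles, so the system shifts toward the side with more gas moles — to the right.
Dilution lowers every aqueous concentration by the same factor. Δn_aq = 3 − 1 = +2, so the system shifts toward the side with more dissolved moles — to the right.
The individual effects push in opposite directions; without quantitative information the net direction cannot be determined.

cannot be determined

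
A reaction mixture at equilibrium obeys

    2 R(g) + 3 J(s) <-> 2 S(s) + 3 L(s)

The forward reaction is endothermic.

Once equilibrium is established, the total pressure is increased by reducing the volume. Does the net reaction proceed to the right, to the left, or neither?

Gas moles: reactants 2, products 0 (Δn_gas = -2). Compression shifts the system toward the side with fewer moles of gas — to the right.

right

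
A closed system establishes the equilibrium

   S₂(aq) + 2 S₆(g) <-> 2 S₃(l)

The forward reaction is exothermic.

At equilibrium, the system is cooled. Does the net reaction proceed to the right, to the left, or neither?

The forward reaction is exothermic. Lowering T favours the exothermic direction — shift to the right.

right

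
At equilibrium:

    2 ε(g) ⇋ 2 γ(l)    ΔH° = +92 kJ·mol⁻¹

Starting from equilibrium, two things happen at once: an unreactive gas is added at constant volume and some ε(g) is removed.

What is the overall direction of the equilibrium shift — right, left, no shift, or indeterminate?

At constant volume, adding an inert gas leaves every reacting species' partial pressure unchanged, so Q is unchanged — no shift from this change.
Removing ε (g), a reactant, drives the reaction to the left.
Only the nonzero effect(s) matter; the net shift is to the left.

left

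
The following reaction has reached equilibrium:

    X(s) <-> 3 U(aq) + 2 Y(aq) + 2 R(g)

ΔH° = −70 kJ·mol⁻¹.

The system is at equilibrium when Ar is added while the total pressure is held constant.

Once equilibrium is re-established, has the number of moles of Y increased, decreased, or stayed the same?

Adding inert gas at constant total pressure expands the volume and lowers every reacting partial pressure. With Δn_gas = 2 − 0 = +2, Q moves away from K toward the side with fewer gas moles, so the system shifts toward the side with more gas moles — to the right.
The net shift is to the right. Y is a product, so its amount increases.

increases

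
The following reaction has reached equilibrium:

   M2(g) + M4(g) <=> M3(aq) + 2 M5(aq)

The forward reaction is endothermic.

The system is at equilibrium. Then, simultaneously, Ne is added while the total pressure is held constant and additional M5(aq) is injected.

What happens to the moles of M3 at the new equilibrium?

decreases

Adding inert gas at constant total pressure expands the volume and lowers every reacting partial pressure. With Δn_gas = 0 − 2 = -2, Q moves away from K toward the side with fewer gas moles, so the system shifts toward the side with more gas moles — to the left.
Adding M5 (aq), a product, drives the reaction to the left.
The net shift is to the left. M3 is a product, so its amount decreases.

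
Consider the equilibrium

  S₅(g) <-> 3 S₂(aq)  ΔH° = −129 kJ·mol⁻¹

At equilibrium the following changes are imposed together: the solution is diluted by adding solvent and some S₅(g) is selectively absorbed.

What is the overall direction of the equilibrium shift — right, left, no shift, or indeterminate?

cannot be determined

Dilution lowers every aqueous concentration by the same factor. Δn_aq = 3 − 0 = +3, so the system shifts toward the side with more dissolved moles — to the right.
Removing S₅ (g), a reactant, drives the reaction to the left.
The individual effects push in opposite directions; without quantitative information the net direction cannot be determined.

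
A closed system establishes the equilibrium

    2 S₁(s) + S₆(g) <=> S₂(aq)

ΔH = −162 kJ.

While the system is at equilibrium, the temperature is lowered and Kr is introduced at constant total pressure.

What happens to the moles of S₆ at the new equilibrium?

cannot be determined

The forward reaction is exothermic. Lowering T favours the exothermic direction — shift to the right.
Adding inert gas at constant total pressure expands the volume and lowers every reacting partial pressure. With Δn_gas = 0 − 1 = -1, Q moves away from K toward the side with fewer gas moles, so the system shifts toward the side with more gas moles — to the left.
The two effects oppose each other, so the net shift — and hence the change in S₆ — cannot be determined from the given information.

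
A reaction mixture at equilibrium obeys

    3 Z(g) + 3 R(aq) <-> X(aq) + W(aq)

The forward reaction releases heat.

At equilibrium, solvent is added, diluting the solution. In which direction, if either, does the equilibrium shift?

Dilution lowers every aqueous concentration by the same factor. Δn_aq = 2 − 3 = -1, so the system shifts toward the side with more dissolved moles — to the left.

left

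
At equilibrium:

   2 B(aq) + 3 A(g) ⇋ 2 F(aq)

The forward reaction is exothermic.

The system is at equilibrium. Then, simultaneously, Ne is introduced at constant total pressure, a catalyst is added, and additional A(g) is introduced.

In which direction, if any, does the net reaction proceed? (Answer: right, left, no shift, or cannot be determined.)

Adding inert gas at constant total pressure expands the volume and lowers every reacting partial pressure. With Δn_gas = 0 − 3 = -3, Q moves away from K toward the side with fewer gas moles, so the system shifts toward the side with more gas moles — to the left.
A catalyst speeds both forward and reverse rates equally; it changes neither Q nor K — no shift from this change.
Adding A (g), a reactant, drives the reaction to the right.
The individual effects push in opposite directions; without quantitative information the net direction cannot be determined.

cannot be determined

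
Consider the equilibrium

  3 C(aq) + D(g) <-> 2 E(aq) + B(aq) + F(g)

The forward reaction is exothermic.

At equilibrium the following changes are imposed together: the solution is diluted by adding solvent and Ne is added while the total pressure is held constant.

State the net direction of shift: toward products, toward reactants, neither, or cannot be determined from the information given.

Dilution scales every aqueous concentration by the same factor. Δn_aq = 3 − 3 = 0, so Q is unchanged — no shift.
Adding inert gas at constant total pressure expands the volume, scaling every reacting partial pressure by the same factor. Δn_gas = 1 − 1 = 0, so Q is unchanged — no shift.
None of the changes alters Q relative to K, so there is no net shift.

no shift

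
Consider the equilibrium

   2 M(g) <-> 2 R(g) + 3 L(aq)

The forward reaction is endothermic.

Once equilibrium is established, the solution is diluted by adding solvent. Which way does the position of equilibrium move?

Dilution lowers every aqueous concentration by the same factor. Δn_aq = 3 − 0 = +3, so the system shifts toward the side with more dissolved moles — to the right.

right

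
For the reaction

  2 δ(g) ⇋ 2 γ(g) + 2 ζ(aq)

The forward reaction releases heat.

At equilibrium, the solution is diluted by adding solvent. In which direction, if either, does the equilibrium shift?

right

Dilution lowers every aqueous concentration by the same factor. Δn_aq = 2 − 0 = +2, so the system shifts toward the side with more dissolved moles — to the right.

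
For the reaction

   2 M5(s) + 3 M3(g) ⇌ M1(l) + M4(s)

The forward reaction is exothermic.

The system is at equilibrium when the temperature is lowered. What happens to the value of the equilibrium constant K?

increases

K depends on temperature via the van 't Hoff relation. The forward reaction is exothermic, so lowering T increases K.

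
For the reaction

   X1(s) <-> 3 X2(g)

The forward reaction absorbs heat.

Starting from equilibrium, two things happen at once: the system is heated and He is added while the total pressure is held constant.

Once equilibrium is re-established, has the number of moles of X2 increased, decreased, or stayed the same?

increases

The forward reaction is endothermic. Raising T favours the endothermic direction — shift to the right.
Adding inert gas at constant total pressure expands the volume and lowers every reacting partial pressure. With Δn_gas = 3 − 0 = +3, Q moves away from K toward the side with fewer gas moles, so the system shifts toward the side with more gas moles — to the right.
The net shift is to the right. X2 is a product, so its amount increases.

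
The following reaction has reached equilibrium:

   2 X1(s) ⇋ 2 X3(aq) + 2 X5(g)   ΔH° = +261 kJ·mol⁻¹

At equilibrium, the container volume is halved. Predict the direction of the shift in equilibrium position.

left

Gas moles: reactants 0, products 2 (Δn_gas = +2). Compression shifts the system toward the side with fewer moles of gas — to the left.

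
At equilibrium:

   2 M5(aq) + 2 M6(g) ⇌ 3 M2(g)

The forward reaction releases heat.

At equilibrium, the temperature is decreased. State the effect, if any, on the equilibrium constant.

increases

K depends on temperature via the van 't Hoff relation. The forward reaction is exothermic, so lowering T increases K.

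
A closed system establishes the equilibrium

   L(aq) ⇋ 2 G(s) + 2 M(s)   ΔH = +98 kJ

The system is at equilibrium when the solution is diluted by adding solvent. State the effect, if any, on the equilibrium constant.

The equilibrium constant depends only on temperature. This perturbation may move the position of equilibrium, but since T is unchanged, K itself is unchanged.

unchanged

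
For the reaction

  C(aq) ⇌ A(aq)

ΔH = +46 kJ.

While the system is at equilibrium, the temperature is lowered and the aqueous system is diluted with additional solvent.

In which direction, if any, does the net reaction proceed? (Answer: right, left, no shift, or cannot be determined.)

left

The forward reaction is endothermic. Lowering T favours the exothermic direction — shift to the left.
Dilution scales every aqueous concentration by the same factor. Δn_aq = 1 − 1 = 0, so Q is unchanged — no shift.
Only the nonzero effect(s) matter; the net shift is to the left.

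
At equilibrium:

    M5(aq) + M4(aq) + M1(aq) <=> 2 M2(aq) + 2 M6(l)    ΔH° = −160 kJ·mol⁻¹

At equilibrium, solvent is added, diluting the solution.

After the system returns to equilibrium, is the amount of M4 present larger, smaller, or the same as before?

increases

Dilution lowers every aqueous concentration by the same factor. Δn_aq = 2 − 3 = -1, so the system shifts toward the side with more dissolved moles — to the left.
The net shift is to the left. M4 is a reactant, so its amount increases.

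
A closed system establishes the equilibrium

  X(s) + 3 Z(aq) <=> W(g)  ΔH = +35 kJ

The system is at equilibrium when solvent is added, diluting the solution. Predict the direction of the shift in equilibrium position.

left

Dilution lowers every aqueous concentration by the same factor. Δn_aq = 0 − 3 = -3, so the system shifts toward the side with more dissolved moles — to the left.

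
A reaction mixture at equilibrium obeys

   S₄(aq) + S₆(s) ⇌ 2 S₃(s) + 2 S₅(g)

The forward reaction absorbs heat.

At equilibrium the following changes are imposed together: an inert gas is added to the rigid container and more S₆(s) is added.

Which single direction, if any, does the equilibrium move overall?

no shift

At constant volume, adding an inert gas leaves every reacting species' partial pressure unchanged, so Q is unchanged — no shift from this change.
S₆ is a pure solid; its activity is 1 regardless of amount, so Q is unaffected — no shift from this change.
None of the changes alters Q relative to K, so there is no net shift.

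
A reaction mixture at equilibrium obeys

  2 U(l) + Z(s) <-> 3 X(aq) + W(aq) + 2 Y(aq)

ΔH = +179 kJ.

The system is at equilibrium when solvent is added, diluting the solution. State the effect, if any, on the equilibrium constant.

The equilibrium constant depends only on temperature. This perturbation may move the position of equilibrium, but since T is unchanged, K itself is unchanged.

unchanged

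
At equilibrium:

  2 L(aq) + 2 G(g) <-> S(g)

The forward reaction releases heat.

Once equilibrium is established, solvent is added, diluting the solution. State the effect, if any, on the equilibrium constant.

unchanged

The equilibrium constant depends only on temperature. This perturbation may move the position of equilibrium, but since T is unchanged, K itself is unchanged.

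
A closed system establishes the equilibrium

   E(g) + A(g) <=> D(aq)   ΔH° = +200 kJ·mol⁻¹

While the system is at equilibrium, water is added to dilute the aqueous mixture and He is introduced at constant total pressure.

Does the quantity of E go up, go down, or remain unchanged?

Dilution lowers every aqueous concentration by the same factor. Δn_aq = 1 − 0 = +1, so the system shifts toward the side with more dissolved moles — to the right.
Adding inert gas at constant total pressure expands the volume and lowers every reacting partial pressure. With Δn_gas = 0 − 2 = -2, Q moves away from K toward the side with fewer gas moles, so the system shifts toward the side with more gas moles — to the left.
The two effects oppose each other, so the net shift — and hence the change in E — cannot be determined from the given information.

cannot be determined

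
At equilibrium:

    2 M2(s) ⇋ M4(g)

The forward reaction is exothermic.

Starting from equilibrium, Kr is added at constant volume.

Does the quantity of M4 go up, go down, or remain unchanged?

unchanged

At constant volume, adding an inert gas leaves every reacting species' partial pressure unchanged, so Q is unchanged — no shift from this change.
No net shift occurs, so the amount of M4 is unchanged.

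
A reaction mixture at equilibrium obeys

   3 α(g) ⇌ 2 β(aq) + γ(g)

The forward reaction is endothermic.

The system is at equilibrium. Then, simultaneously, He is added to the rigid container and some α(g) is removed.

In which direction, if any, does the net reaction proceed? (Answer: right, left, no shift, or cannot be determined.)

At constant volume, adding an inert gas leaves every reacting species' partial pressure unchanged, so Q is unchanged — no shift from this change.
Removing α (g), a reactant, drives the reaction to the left.
Only the nonzero effect(s) matter; the net shift is to the left.

left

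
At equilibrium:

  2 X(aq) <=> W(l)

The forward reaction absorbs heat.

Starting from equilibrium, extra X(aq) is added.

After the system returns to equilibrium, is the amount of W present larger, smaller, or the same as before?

Adding X (aq), a reactant, drives the reaction to the right.
The net shift is to the right. W is a product, so its amount increases.

increases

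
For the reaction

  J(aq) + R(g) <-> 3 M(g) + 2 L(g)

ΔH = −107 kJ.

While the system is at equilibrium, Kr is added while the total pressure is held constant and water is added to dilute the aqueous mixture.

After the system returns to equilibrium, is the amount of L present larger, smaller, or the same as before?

Adding inert gas at constant total pressure expands the volume and lowers every reacting partial pressure. With Δn_gas = 5 − 1 = +4, Q moves away from K toward the side with fewer gas moles, so the system shifts toward the side with more gas moles — to the right.
Dilution lowers every aqueous concentration by the same factor. Δn_aq = 0 − 1 = -1, so the system shifts toward the side with more dissolved moles — to the left.
The two effects oppose each other, so the net shift — and hence the change in L — cannot be determined from the given information.

cannot be determined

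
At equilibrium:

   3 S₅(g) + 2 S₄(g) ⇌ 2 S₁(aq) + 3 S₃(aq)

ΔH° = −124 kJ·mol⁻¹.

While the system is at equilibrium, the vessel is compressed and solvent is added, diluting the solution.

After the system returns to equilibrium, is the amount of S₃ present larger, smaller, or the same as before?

increases

Gas moles: reactants 5, products 0 (Δn_gas = -5). Compression shifts the system toward the side with fewer moles of gas — to the right.
Dilution lowers every aqueous concentration by the same factor. Δn_aq = 5 − 0 = +5, so the system shifts toward the side with more dissolved moles — to the right.
The net shift is to the right. S₃ is a product, so its amount increases.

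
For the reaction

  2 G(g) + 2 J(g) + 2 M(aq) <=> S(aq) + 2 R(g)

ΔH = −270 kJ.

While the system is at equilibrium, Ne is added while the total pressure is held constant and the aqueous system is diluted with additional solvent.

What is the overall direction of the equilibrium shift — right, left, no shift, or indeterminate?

left

Adding inert gas at constant total pressure expands the volume and lowers every reacting partial pressure. With Δn_gas = 2 − 4 = -2, Q moves away from K toward the side with fewer gas moles, so the system shifts toward the side with more gas moles — to the left.
Dilution lowers every aqueous concentration by the same factor. Δn_aq = 1 − 2 = -1, so the system shifts toward the side with more dissolved moles — to the left.
All effects act in the same direction — net shift to the left.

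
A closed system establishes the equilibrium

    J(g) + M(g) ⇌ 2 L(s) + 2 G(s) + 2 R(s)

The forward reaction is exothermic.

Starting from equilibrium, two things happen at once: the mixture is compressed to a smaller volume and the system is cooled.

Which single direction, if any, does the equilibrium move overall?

right

Gas moles: reactants 2, products 0 (Δn_gas = -2). Compression shifts the system toward the side with fewer moles of gas — to the right.
The forward reaction is exothermic. Lowering T favours the exothermic direction — shift to the right.
All effects act in the same direction — net shift to the right.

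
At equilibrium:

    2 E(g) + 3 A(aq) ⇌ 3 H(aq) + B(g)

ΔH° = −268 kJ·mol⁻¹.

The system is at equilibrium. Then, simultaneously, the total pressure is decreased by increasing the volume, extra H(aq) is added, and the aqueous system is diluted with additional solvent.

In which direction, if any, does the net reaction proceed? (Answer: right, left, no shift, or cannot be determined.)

left

Gas moles: reactants 2, products 1 (Δn_gas = -1). Expansion shifts the system toward the side with more moles of gas — to the left.
Adding H (aq), a product, drives the reaction to the left.
Dilution scales every aqueous concentration by the same factor. Δn_aq = 3 − 3 = 0, so Q is unchanged — no shift.
Only the nonzero effect(s) matter; the net shift is to the left.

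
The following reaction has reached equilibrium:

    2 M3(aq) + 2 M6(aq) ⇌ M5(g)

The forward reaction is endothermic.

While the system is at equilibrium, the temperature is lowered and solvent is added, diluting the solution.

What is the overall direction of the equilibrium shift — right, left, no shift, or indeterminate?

The forward reaction is endothermic. Lowering T favours the exothermic direction — shift to the left.
Dilution lowers every aqueous concentration by the same factor. Δn_aq = 0 − 4 = -4, so the system shifts toward the side with more dissolved moles — to the left.
All effects act in the same direction — net shift to the left.

left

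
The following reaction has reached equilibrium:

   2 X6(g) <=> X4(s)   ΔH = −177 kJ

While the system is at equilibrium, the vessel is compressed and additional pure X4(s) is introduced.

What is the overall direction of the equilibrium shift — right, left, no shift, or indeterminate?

right

Gas moles: reactants 2, products 0 (Δn_gas = -2). Compression shifts the system toward the side with fewer moles of gas — to the right.
X4 is a pure solid; its activity is 1 regardless of amount, so Q is unaffected — no shift from this change.
Only the nonzero effect(s) matter; the net shift is to the right.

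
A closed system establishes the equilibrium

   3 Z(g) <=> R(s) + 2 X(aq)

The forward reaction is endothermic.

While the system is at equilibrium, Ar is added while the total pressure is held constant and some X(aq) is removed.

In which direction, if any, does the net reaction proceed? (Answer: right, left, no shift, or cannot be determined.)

Adding inert gas at constant total pressure expands the volume and lowers every reacting partial pressure. With Δn_gas = 0 − 3 = -3, Q moves away from K toward the side with fewer gas moles, so the system shifts toward the side with more gas moles — to the left.
Removing X (aq), a product, drives the reaction to the right.
The individual effects push in opposite directions; without quantitative information the net direction cannot be determined.

cannot be determined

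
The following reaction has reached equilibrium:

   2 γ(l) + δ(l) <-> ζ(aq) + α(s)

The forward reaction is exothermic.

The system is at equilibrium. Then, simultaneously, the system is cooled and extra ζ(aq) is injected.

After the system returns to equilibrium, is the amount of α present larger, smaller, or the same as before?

The forward reaction is exothermic. Lowering T favours the exothermic direction — shift to the right.
Adding ζ (aq), a product, drives the reaction to the left.
The two effects oppose each other, so the net shift — and hence the change in α — cannot be determined from the given information.

cannot be determined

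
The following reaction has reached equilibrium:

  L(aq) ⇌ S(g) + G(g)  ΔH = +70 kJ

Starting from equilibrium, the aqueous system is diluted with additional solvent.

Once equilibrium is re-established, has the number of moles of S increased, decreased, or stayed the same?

Dilution lowers every aqueous concentration by the same factor. Δn_aq = 0 − 1 = -1, so the system shifts toward the side with more dissolved moles — to the left.
The net shift is to the left. S is a product, so its amount decreases.

decreases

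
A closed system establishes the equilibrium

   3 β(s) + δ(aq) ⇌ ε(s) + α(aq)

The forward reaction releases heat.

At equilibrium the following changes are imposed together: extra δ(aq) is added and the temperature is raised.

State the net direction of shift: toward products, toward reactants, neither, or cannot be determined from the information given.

cannot be determined

Adding δ (aq), a reactant, drives the reaction to the right.
The forward reaction is exothermic. Raising T favours the endothermic direction — shift to the left.
The individual effects push in opposite directions; without quantitative information the net direction cannot be determined.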